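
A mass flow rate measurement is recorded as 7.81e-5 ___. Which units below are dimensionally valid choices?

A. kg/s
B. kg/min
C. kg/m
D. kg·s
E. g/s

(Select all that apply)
A, B, E

mass flow rate has SI base units: kg / s

Checking each option against kg / s:
  A. kg/s: ✓ matches
  B. kg/min: ✓ matches
  C. kg/m: ✗ does not match
  D. kg·s: ✗ does not match
  E. g/s: ✓ matches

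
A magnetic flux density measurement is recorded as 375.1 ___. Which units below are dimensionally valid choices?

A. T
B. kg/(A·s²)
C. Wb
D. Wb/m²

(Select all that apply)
A, B, D

magnetic flux density has SI base units: kg / (A * s^2)

Checking each option against kg / (A * s^2):
  A. T: ✓ matches
  B. kg/(A·s²): ✓ matches
  C. Wb: ✗ does not match
  D. Wb/m²: ✓ matches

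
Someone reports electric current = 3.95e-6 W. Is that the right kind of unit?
No

electric current has SI base units: A
W does NOT reduce to A; a valid unit for electric current would be e.g. A.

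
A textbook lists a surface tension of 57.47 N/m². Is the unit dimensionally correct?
No

surface tension has SI base units: kg / s^2
N/m² does NOT reduce to kg / s^2; a valid unit for surface tension would be e.g. N/m.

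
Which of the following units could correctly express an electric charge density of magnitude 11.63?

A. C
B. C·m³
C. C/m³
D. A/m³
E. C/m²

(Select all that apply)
C

electric charge density has SI base units: A * s / m^3

Checking each option against A * s / m^3:
  A. C: ✗ does not match
  B. C·m³: ✗ does not match
  C. C/m³: ✓ matches
  D. A/m³: ✗ does not match
  E. C/m²: ✗ does not match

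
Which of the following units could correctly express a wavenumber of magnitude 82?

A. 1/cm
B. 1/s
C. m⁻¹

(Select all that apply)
A, C

wavenumber has SI base units: 1 / m

Checking each option against 1 / m:
  A. 1/cm: ✓ matches
  B. 1/s: ✗ does not match
  C. m⁻¹: ✓ matches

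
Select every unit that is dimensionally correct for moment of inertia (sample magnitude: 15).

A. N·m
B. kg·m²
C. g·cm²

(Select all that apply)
B, C

moment of inertia has SI base units: kg * m^2

Checking each option against kg * m^2:
  A. N·m: ✗ does not match
  B. kg·m²: ✓ matches
  C. g·cm²: ✓ matches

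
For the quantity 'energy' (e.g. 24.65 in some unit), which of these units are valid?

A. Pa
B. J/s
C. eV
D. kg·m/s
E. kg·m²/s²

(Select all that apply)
C, E

energy has SI base units: kg * m^2 / s^2

Checking each option against kg * m^2 / s^2:
  A. Pa: ✗ does not match
  B. J/s: ✗ does not match
  C. eV: ✓ matches
  D. kg·m/s: ✗ does not match
  E. kg·m²/s²: ✓ matches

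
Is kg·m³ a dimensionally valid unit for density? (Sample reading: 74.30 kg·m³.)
No

density has SI base units: kg / m^3
kg·m³ does NOT reduce to kg / m^3; a valid unit for density would be e.g. kg/m³.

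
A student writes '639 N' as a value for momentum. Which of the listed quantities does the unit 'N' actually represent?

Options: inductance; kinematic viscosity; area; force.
force

momentum should have units dimensionally equivalent to kg * m / s (e.g. kg·m/s).
The given unit 'N' reduces to kg * m / s^2. Of the listed options, that is the dimensionality of force.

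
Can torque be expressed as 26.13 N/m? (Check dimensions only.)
No

torque has SI base units: kg * m^2 / s^2
N/m does NOT reduce to kg * m^2 / s^2; a valid unit for torque would be e.g. N·m.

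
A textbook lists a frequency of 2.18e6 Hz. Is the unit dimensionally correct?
Yes

frequency has SI base units: 1 / s
Hz reduces to the same SI base units, so it is a valid unit for frequency.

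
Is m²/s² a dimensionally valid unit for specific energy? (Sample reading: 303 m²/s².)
Yes

specific energy has SI base units: m^2 / s^2
m²/s² reduces to the same SI base units, so it is a valid unit for specific energy.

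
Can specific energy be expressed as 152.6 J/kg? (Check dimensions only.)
Yes

specific energy has SI base units: m^2 / s^2
J/kg reduces to the same SI base units, so it is a valid unit for specific energy.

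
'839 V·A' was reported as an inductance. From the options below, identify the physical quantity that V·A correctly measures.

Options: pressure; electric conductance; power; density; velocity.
power

inductance should have units dimensionally equivalent to kg * m^2 / (A^2 * s^2) (e.g. H).
The given unit 'V·A' reduces to kg * m^2 / s^3. Of the listed options, that is the dimensionality of power.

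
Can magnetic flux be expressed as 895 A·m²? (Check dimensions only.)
No

magnetic flux has SI base units: kg * m^2 / (A * s^2)
A·m² does NOT reduce to kg * m^2 / (A * s^2); a valid unit for magnetic flux would be e.g. Wb.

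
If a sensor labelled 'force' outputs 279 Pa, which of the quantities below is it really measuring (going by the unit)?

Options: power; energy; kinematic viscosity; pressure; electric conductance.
pressure

force should have units dimensionally equivalent to kg * m / s^2 (e.g. N).
The given unit 'Pa' reduces to kg / (m * s^2). Of the listed options, that is the dimensionality of pressure.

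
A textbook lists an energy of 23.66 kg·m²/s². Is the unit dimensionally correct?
Yes

energy has SI base units: kg * m^2 / s^2
kg·m²/s² reduces to the same SI base units, so it is a valid unit for energy.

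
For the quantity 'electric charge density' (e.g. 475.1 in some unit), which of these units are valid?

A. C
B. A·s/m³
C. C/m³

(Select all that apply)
B, C

electric charge density has SI base units: A * s / m^3

Checking each option against A * s / m^3:
  A. C: ✗ does not match
  B. A·s/m³: ✓ matches
  C. C/m³: ✓ matches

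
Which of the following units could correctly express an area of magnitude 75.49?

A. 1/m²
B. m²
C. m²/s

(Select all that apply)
B

area has SI base units: m^2

Checking each option against m^2:
  A. 1/m²: ✗ does not match
  B. m²: ✓ matches
  C. m²/s: ✗ does not match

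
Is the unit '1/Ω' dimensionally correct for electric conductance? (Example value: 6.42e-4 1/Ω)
Yes

electric conductance has SI base units: A^2 * s^3 / (kg * m^2)
1/Ω reduces to the same SI base units, so it is a valid unit for electric conductance.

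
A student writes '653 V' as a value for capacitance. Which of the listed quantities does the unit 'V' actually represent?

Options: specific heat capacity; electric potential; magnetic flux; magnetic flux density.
electric potential

capacitance should have units dimensionally equivalent to A^2 * s^4 / (kg * m^2) (e.g. F).
The given unit 'V' reduces to kg * m^2 / (A * s^3). Of the listed options, that is the dimensionality of electric potential.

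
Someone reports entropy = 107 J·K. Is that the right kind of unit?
No

entropy has SI base units: kg * m^2 / (s^2 * K)
J·K does NOT reduce to kg * m^2 / (s^2 * K); a valid unit for entropy would be e.g. J/K.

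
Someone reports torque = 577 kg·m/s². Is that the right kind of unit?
No

torque has SI base units: kg * m^2 / s^2
kg·m/s² does NOT reduce to kg * m^2 / s^2; a valid unit for torque would be e.g. N·m.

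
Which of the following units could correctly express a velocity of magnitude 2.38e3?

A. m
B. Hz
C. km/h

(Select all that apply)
C

velocity has SI base units: m / s

Checking each option against m / s:
  A. m: ✗ does not match
  B. Hz: ✗ does not match
  C. km/h: ✓ matches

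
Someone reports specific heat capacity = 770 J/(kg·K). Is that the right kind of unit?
Yes

specific heat capacity has SI base units: m^2 / (s^2 * K)
J/(kg·K) reduces to the same SI base units, so it is a valid unit for specific heat capacity.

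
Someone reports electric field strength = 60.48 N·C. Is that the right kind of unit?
No

electric field strength has SI base units: kg * m / (A * s^3)
N·C does NOT reduce to kg * m / (A * s^3); a valid unit for electric field strength would be e.g. V/m.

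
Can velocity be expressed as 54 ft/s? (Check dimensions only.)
Yes

velocity has SI base units: m / s
ft/s reduces to the same SI base units, so it is a valid unit for velocity.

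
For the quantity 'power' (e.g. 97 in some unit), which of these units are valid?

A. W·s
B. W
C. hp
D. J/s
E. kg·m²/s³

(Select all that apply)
B, C, D, E

power has SI base units: kg * m^2 / s^3

Checking each option against kg * m^2 / s^3:
  A. W·s: ✗ does not match
  B. W: ✓ matches
  C. hp: ✓ matches
  D. J/s: ✓ matches
  E. kg·m²/s³: ✓ matches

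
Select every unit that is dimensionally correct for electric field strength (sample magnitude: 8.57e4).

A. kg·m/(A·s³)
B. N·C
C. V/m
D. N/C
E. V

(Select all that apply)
A, C, D

electric field strength has SI base units: kg * m / (A * s^3)

Checking each option against kg * m / (A * s^3):
  A. kg·m/(A·s³): ✓ matches
  B. N·C: ✗ does not match
  C. V/m: ✓ matches
  D. N/C: ✓ matches
  E. V: ✗ does not match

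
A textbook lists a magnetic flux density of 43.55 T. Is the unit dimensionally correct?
Yes

magnetic flux density has SI base units: kg / (A * s^2)
T reduces to the same SI base units, so it is a valid unit for magnetic flux density.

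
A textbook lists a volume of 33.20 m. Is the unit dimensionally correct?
No

volume has SI base units: m^3
m does NOT reduce to m^3; a valid unit for volume would be e.g. m³.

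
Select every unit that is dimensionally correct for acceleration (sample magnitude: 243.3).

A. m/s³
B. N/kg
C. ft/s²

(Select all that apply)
B, C

acceleration has SI base units: m / s^2

Checking each option against m / s^2:
  A. m/s³: ✗ does not match
  B. N/kg: ✓ matches
  C. ft/s²: ✓ matches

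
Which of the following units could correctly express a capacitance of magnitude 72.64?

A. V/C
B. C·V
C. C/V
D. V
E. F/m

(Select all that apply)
C

capacitance has SI base units: A^2 * s^4 / (kg * m^2)

Checking each option against A^2 * s^4 / (kg * m^2):
  A. V/C: ✗ does not match
  B. C·V: ✗ does not match
  C. C/V: ✓ matches
  D. V: ✗ does not match
  E. F/m: ✗ does not match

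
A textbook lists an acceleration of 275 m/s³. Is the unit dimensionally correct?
No

acceleration has SI base units: m / s^2
m/s³ does NOT reduce to m / s^2; a valid unit for acceleration would be e.g. m/s².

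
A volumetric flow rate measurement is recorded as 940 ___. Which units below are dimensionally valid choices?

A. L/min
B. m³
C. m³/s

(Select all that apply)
A, C

volumetric flow rate has SI base units: m^3 / s

Checking each option against m^3 / s:
  A. L/min: ✓ matches
  B. m³: ✗ does not match
  C. m³/s: ✓ matches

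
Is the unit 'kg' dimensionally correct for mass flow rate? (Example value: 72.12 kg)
No

mass flow rate has SI base units: kg / s
kg does NOT reduce to kg / s; a valid unit for mass flow rate would be e.g. kg/s.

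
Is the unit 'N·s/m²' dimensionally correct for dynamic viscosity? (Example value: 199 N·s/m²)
Yes

dynamic viscosity has SI base units: kg / (m * s)
N·s/m² reduces to the same SI base units, so it is a valid unit for dynamic viscosity.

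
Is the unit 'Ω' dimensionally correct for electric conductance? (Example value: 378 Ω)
No

electric conductance has SI base units: A^2 * s^3 / (kg * m^2)
Ω does NOT reduce to A^2 * s^3 / (kg * m^2); a valid unit for electric conductance would be e.g. S.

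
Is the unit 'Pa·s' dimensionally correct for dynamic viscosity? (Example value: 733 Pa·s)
Yes

dynamic viscosity has SI base units: kg / (m * s)
Pa·s reduces to the same SI base units, so it is a valid unit for dynamic viscosity.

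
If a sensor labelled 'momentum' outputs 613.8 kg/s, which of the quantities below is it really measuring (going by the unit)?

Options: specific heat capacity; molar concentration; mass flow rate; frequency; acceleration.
mass flow rate

momentum should have units dimensionally equivalent to kg * m / s (e.g. kg·m/s).
The given unit 'kg/s' reduces to kg / s. Of the listed options, that is the dimensionality of mass flow rate.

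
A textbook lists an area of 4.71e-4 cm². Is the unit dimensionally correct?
Yes

area has SI base units: m^2
cm² reduces to the same SI base units, so it is a valid unit for area.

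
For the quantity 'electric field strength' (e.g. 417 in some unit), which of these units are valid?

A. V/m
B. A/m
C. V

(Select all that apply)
A

electric field strength has SI base units: kg * m / (A * s^3)

Checking each option against kg * m / (A * s^3):
  A. V/m: ✓ matches
  B. A/m: ✗ does not match
  C. V: ✗ does not match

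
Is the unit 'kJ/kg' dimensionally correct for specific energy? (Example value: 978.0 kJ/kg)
Yes

specific energy has SI base units: m^2 / s^2
kJ/kg reduces to the same SI base units, so it is a valid unit for specific energy.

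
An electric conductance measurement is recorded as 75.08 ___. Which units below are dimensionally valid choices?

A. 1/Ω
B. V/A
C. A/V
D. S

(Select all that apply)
A, C, D

electric conductance has SI base units: A^2 * s^3 / (kg * m^2)

Checking each option against A^2 * s^3 / (kg * m^2):
  A. 1/Ω: ✓ matches
  B. V/A: ✗ does not match
  C. A/V: ✓ matches
  D. S: ✓ matches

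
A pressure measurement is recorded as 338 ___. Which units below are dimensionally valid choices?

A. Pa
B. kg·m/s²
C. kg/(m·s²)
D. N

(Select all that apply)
A, C

pressure has SI base units: kg / (m * s^2)

Checking each option against kg / (m * s^2):
  A. Pa: ✓ matches
  B. kg·m/s²: ✗ does not match
  C. kg/(m·s²): ✓ matches
  D. N: ✗ does not match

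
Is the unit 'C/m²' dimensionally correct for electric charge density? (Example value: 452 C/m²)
No

electric charge density has SI base units: A * s / m^3
C/m² does NOT reduce to A * s / m^3; a valid unit for electric charge density would be e.g. C/m³.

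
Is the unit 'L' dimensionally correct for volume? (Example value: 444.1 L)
Yes

volume has SI base units: m^3
L reduces to the same SI base units, so it is a valid unit for volume.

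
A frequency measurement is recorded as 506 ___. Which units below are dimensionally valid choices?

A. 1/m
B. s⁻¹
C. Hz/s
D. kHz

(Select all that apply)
B, D

frequency has SI base units: 1 / s

Checking each option against 1 / s:
  A. 1/m: ✗ does not match
  B. s⁻¹: ✓ matches
  C. Hz/s: ✗ does not match
  D. kHz: ✓ matches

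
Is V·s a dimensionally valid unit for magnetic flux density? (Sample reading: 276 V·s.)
No

magnetic flux density has SI base units: kg / (A * s^2)
V·s does NOT reduce to kg / (A * s^2); a valid unit for magnetic flux density would be e.g. T.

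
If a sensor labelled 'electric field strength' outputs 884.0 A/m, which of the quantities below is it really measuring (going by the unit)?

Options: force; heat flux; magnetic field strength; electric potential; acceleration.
magnetic field strength

electric field strength should have units dimensionally equivalent to kg * m / (A * s^3) (e.g. V/m).
The given unit 'A/m' reduces to A / m. Of the listed options, that is the dimensionality of magnetic field strength.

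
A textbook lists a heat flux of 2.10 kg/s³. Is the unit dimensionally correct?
Yes

heat flux has SI base units: kg / s^3
kg/s³ reduces to the same SI base units, so it is a valid unit for heat flux.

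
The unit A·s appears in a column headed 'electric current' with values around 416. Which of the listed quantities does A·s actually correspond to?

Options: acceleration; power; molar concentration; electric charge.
electric charge

electric current should have units dimensionally equivalent to A (e.g. A).
The given unit 'A·s' reduces to A * s. Of the listed options, that is the dimensionality of electric charge.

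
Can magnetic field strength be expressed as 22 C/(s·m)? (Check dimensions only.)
Yes

magnetic field strength has SI base units: A / m
C/(s·m) reduces to the same SI base units, so it is a valid unit for magnetic field strength.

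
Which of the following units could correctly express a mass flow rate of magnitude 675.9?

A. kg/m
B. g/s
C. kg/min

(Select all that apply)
B, C

mass flow rate has SI base units: kg / s

Checking each option against kg / s:
  A. kg/m: ✗ does not match
  B. g/s: ✓ matches
  C. kg/min: ✓ matches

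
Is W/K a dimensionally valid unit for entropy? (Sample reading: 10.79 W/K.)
No

entropy has SI base units: kg * m^2 / (s^2 * K)
W/K does NOT reduce to kg * m^2 / (s^2 * K); a valid unit for entropy would be e.g. J/K.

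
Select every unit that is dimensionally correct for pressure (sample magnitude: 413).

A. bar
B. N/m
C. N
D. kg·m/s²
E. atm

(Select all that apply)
A, E

pressure has SI base units: kg / (m * s^2)

Checking each option against kg / (m * s^2):
  A. bar: ✓ matches
  B. N/m: ✗ does not match
  C. N: ✗ does not match
  D. kg·m/s²: ✗ does not match
  E. atm: ✓ matches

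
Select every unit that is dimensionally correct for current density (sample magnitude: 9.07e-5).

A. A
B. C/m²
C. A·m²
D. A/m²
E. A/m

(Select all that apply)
D

current density has SI base units: A / m^2

Checking each option against A / m^2:
  A. A: ✗ does not match
  B. C/m²: ✗ does not match
  C. A·m²: ✗ does not match
  D. A/m²: ✓ matches
  E. A/m: ✗ does not match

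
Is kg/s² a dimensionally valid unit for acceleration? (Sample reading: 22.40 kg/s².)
No

acceleration has SI base units: m / s^2
kg/s² does NOT reduce to m / s^2; a valid unit for acceleration would be e.g. m/s².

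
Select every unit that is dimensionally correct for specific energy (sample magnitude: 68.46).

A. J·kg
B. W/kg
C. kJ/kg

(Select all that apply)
C

specific energy has SI base units: m^2 / s^2

Checking each option against m^2 / s^2:
  A. J·kg: ✗ does not match
  B. W/kg: ✗ does not match
  C. kJ/kg: ✓ matches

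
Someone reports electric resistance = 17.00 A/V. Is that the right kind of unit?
No

electric resistance has SI base units: kg * m^2 / (A^2 * s^3)
A/V does NOT reduce to kg * m^2 / (A^2 * s^3); a valid unit for electric resistance would be e.g. Ω.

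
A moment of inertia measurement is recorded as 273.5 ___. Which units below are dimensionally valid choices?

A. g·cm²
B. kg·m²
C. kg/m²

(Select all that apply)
A, B

moment of inertia has SI base units: kg * m^2

Checking each option against kg * m^2:
  A. g·cm²: ✓ matches
  B. kg·m²: ✓ matches
  C. kg/m²: ✗ does not match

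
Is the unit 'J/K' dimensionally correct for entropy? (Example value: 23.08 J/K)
Yes

entropy has SI base units: kg * m^2 / (s^2 * K)
J/K reduces to the same SI base units, so it is a valid unit for entropy.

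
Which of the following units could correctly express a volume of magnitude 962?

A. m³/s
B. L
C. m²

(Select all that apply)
B

volume has SI base units: m^3

Checking each option against m^3:
  A. m³/s: ✗ does not match
  B. L: ✓ matches
  C. m²: ✗ does not match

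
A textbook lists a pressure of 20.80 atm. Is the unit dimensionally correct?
Yes

pressure has SI base units: kg / (m * s^2)
atm reduces to the same SI base units, so it is a valid unit for pressure.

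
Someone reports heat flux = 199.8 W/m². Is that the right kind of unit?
Yes

heat flux has SI base units: kg / s^3
W/m² reduces to the same SI base units, so it is a valid unit for heat flux.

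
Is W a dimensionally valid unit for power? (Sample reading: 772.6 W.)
Yes

power has SI base units: kg * m^2 / s^3
W reduces to the same SI base units, so it is a valid unit for power.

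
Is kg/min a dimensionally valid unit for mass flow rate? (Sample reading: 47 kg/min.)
Yes

mass flow rate has SI base units: kg / s
kg/min reduces to the same SI base units, so it is a valid unit for mass flow rate.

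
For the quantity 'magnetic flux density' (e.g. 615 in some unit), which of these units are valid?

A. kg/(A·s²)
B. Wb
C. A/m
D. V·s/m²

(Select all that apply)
A, D

magnetic flux density has SI base units: kg / (A * s^2)

Checking each option against kg / (A * s^2):
  A. kg/(A·s²): ✓ matches
  B. Wb: ✗ does not match
  C. A/m: ✗ does not match
  D. V·s/m²: ✓ matches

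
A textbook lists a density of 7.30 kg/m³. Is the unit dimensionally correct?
Yes

density has SI base units: kg / m^3
kg/m³ reduces to the same SI base units, so it is a valid unit for density.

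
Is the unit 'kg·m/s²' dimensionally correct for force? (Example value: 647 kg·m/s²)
Yes

force has SI base units: kg * m / s^2
kg·m/s² reduces to the same SI base units, so it is a valid unit for force.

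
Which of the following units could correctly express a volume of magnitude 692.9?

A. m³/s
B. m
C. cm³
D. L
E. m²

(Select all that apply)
C, D

volume has SI base units: m^3

Checking each option against m^3:
  A. m³/s: ✗ does not match
  B. m: ✗ does not match
  C. cm³: ✓ matches
  D. L: ✓ matches
  E. m²: ✗ does not match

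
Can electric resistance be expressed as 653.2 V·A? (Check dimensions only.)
No

electric resistance has SI base units: kg * m^2 / (A^2 * s^3)
V·A does NOT reduce to kg * m^2 / (A^2 * s^3); a valid unit for electric resistance would be e.g. Ω.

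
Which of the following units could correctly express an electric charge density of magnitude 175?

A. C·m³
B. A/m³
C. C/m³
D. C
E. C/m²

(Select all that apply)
C

electric charge density has SI base units: A * s / m^3

Checking each option against A * s / m^3:
  A. C·m³: ✗ does not match
  B. A/m³: ✗ does not match
  C. C/m³: ✓ matches
  D. C: ✗ does not match
  E. C/m²: ✗ does not match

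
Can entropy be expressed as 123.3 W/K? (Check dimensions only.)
No

entropy has SI base units: kg * m^2 / (s^2 * K)
W/K does NOT reduce to kg * m^2 / (s^2 * K); a valid unit for entropy would be e.g. J/K.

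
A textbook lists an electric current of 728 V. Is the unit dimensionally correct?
No

electric current has SI base units: A
V does NOT reduce to A; a valid unit for electric current would be e.g. A.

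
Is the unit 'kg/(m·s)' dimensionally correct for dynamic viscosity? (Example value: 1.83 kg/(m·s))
Yes

dynamic viscosity has SI base units: kg / (m * s)
kg/(m·s) reduces to the same SI base units, so it is a valid unit for dynamic viscosity.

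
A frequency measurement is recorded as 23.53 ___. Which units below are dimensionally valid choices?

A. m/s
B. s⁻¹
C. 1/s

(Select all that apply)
B, C

frequency has SI base units: 1 / s

Checking each option against 1 / s:
  A. m/s: ✗ does not match
  B. s⁻¹: ✓ matches
  C. 1/s: ✓ matches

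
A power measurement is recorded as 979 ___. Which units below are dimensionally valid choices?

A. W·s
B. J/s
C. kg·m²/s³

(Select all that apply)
B, C

power has SI base units: kg * m^2 / s^3

Checking each option against kg * m^2 / s^3:
  A. W·s: ✗ does not match
  B. J/s: ✓ matches
  C. kg·m²/s³: ✓ matches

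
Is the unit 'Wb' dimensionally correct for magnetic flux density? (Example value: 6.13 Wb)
No

magnetic flux density has SI base units: kg / (A * s^2)
Wb does NOT reduce to kg / (A * s^2); a valid unit for magnetic flux density would be e.g. T.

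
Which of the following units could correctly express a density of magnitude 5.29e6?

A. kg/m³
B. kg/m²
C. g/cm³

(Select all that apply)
A, C

density has SI base units: kg / m^3

Checking each option against kg / m^3:
  A. kg/m³: ✓ matches
  B. kg/m²: ✗ does not match
  C. g/cm³: ✓ matches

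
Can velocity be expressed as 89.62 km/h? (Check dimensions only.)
Yes

velocity has SI base units: m / s
km/h reduces to the same SI base units, so it is a valid unit for velocity.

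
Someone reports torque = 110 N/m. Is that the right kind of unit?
No

torque has SI base units: kg * m^2 / s^2
N/m does NOT reduce to kg * m^2 / s^2; a valid unit for torque would be e.g. N·m.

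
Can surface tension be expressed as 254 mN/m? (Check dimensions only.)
Yes

surface tension has SI base units: kg / s^2
mN/m reduces to the same SI base units, so it is a valid unit for surface tension.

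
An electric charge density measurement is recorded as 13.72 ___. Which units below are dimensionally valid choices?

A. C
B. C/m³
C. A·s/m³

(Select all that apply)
B, C

electric charge density has SI base units: A * s / m^3

Checking each option against A * s / m^3:
  A. C: ✗ does not match
  B. C/m³: ✓ matches
  C. A·s/m³: ✓ matches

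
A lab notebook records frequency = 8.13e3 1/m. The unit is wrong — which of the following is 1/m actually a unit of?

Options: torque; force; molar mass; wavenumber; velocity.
wavenumber

frequency should have units dimensionally equivalent to 1 / s (e.g. Hz).
The given unit '1/m' reduces to 1 / m. Of the listed options, that is the dimensionality of wavenumber.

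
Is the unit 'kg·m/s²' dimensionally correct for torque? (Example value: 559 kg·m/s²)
No

torque has SI base units: kg * m^2 / s^2
kg·m/s² does NOT reduce to kg * m^2 / s^2; a valid unit for torque would be e.g. N·m.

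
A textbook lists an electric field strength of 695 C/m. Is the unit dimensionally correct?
No

electric field strength has SI base units: kg * m / (A * s^3)
C/m does NOT reduce to kg * m / (A * s^3); a valid unit for electric field strength would be e.g. V/m.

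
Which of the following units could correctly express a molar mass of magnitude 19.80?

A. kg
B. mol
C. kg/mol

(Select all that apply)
C

molar mass has SI base units: kg / mol

Checking each option against kg / mol:
  A. kg: ✗ does not match
  B. mol: ✗ does not match
  C. kg/mol: ✓ matches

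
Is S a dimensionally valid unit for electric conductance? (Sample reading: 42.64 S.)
Yes

electric conductance has SI base units: A^2 * s^3 / (kg * m^2)
S reduces to the same SI base units, so it is a valid unit for electric conductance.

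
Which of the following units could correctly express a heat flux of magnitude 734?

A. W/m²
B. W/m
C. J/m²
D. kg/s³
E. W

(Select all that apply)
A, D

heat flux has SI base units: kg / s^3

Checking each option against kg / s^3:
  A. W/m²: ✓ matches
  B. W/m: ✗ does not match
  C. J/m²: ✗ does not match
  D. kg/s³: ✓ matches
  E. W: ✗ does not match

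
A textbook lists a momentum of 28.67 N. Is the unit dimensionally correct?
No

momentum has SI base units: kg * m / s
N does NOT reduce to kg * m / s; a valid unit for momentum would be e.g. kg·m/s.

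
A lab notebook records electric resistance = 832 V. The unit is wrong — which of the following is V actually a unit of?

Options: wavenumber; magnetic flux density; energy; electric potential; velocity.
electric potential

electric resistance should have units dimensionally equivalent to kg * m^2 / (A^2 * s^3) (e.g. Ω).
The given unit 'V' reduces to kg * m^2 / (A * s^3). Of the listed options, that is the dimensionality of electric potential.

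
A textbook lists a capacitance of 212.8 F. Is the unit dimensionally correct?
Yes

capacitance has SI base units: A^2 * s^4 / (kg * m^2)
F reduces to the same SI base units, so it is a valid unit for capacitance.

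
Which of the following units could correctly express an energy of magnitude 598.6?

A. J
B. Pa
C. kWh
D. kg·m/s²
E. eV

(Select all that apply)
A, C, E

energy has SI base units: kg * m^2 / s^2

Checking each option against kg * m^2 / s^2:
  A. J: ✓ matches
  B. Pa: ✗ does not match
  C. kWh: ✓ matches
  D. kg·m/s²: ✗ does not match
  E. eV: ✓ matches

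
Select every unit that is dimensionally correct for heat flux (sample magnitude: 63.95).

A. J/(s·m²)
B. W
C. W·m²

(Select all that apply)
A

heat flux has SI base units: kg / s^3

Checking each option against kg / s^3:
  A. J/(s·m²): ✓ matches
  B. W: ✗ does not match
  C. W·m²: ✗ does not match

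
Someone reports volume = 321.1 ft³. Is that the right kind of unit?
Yes

volume has SI base units: m^3
ft³ reduces to the same SI base units, so it is a valid unit for volume.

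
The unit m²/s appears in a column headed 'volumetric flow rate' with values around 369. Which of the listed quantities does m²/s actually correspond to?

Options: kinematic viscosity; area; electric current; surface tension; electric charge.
kinematic viscosity

volumetric flow rate should have units dimensionally equivalent to m^3 / s (e.g. m³/s).
The given unit 'm²/s' reduces to m^2 / s. Of the listed options, that is the dimensionality of kinematic viscosity.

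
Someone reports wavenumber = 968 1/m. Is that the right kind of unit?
Yes

wavenumber has SI base units: 1 / m
1/m reduces to the same SI base units, so it is a valid unit for wavenumber.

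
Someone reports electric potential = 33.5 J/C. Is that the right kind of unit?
Yes

electric potential has SI base units: kg * m^2 / (A * s^3)
J/C reduces to the same SI base units, so it is a valid unit for electric potential.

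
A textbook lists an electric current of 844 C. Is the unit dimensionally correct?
No

electric current has SI base units: A
C does NOT reduce to A; a valid unit for electric current would be e.g. A.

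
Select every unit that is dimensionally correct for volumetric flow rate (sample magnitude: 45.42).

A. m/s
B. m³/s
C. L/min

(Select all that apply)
B, C

volumetric flow rate has SI base units: m^3 / s

Checking each option against m^3 / s:
  A. m/s: ✗ does not match
  B. m³/s: ✓ matches
  C. L/min: ✓ matches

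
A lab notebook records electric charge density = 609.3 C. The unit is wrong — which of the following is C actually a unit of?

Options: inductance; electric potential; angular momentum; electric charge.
electric charge

electric charge density should have units dimensionally equivalent to A * s / m^3 (e.g. C/m³).
The given unit 'C' reduces to A * s. Of the listed options, that is the dimensionality of electric charge.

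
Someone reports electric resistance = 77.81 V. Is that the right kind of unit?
No

electric resistance has SI base units: kg * m^2 / (A^2 * s^3)
V does NOT reduce to kg * m^2 / (A^2 * s^3); a valid unit for electric resistance would be e.g. Ω.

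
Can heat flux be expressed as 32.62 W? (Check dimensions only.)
No

heat flux has SI base units: kg / s^3
W does NOT reduce to kg / s^3; a valid unit for heat flux would be e.g. W/m².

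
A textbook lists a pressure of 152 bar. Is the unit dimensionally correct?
Yes

pressure has SI base units: kg / (m * s^2)
bar reduces to the same SI base units, so it is a valid unit for pressure.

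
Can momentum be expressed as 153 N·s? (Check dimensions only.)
Yes

momentum has SI base units: kg * m / s
N·s reduces to the same SI base units, so it is a valid unit for momentum.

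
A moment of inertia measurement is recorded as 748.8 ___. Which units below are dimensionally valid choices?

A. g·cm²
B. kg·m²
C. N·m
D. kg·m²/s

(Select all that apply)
A, B

moment of inertia has SI base units: kg * m^2

Checking each option against kg * m^2:
  A. g·cm²: ✓ matches
  B. kg·m²: ✓ matches
  C. N·m: ✗ does not match
  D. kg·m²/s: ✗ does not match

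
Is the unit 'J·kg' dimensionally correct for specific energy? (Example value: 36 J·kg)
No

specific energy has SI base units: m^2 / s^2
J·kg does NOT reduce to m^2 / s^2; a valid unit for specific energy would be e.g. J/kg.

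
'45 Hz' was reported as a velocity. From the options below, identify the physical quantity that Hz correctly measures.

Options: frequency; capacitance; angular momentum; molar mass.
frequency

velocity should have units dimensionally equivalent to m / s (e.g. m/s).
The given unit 'Hz' reduces to 1 / s. Of the listed options, that is the dimensionality of frequency.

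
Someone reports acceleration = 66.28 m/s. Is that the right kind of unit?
No

acceleration has SI base units: m / s^2
m/s does NOT reduce to m / s^2; a valid unit for acceleration would be e.g. m/s².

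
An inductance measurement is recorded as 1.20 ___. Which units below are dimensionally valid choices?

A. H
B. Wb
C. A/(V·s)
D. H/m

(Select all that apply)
A

inductance has SI base units: kg * m^2 / (A^2 * s^2)

Checking each option against kg * m^2 / (A^2 * s^2):
  A. H: ✓ matches
  B. Wb: ✗ does not match
  C. A/(V·s): ✗ does not match
  D. H/m: ✗ does not match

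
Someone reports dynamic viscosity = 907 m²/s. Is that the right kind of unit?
No

dynamic viscosity has SI base units: kg / (m * s)
m²/s does NOT reduce to kg / (m * s); a valid unit for dynamic viscosity would be e.g. Pa·s.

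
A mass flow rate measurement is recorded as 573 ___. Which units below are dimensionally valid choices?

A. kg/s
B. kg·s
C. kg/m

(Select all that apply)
A

mass flow rate has SI base units: kg / s

Checking each option against kg / s:
  A. kg/s: ✓ matches
  B. kg·s: ✗ does not match
  C. kg/m: ✗ does not match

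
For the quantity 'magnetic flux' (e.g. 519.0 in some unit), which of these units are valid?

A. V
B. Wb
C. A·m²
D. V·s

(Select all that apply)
B, D

magnetic flux has SI base units: kg * m^2 / (A * s^2)

Checking each option against kg * m^2 / (A * s^2):
  A. V: ✗ does not match
  B. Wb: ✓ matches
  C. A·m²: ✗ does not match
  D. V·s: ✓ matches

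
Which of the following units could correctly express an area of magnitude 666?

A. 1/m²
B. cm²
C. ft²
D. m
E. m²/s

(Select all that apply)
B, C

area has SI base units: m^2

Checking each option against m^2:
  A. 1/m²: ✗ does not match
  B. cm²: ✓ matches
  C. ft²: ✓ matches
  D. m: ✗ does not match
  E. m²/s: ✗ does not match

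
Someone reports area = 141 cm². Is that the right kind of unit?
Yes

area has SI base units: m^2
cm² reduces to the same SI base units, so it is a valid unit for area.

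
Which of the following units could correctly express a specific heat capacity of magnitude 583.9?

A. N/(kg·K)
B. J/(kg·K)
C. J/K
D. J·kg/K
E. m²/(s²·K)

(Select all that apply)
B, E

specific heat capacity has SI base units: m^2 / (s^2 * K)

Checking each option against m^2 / (s^2 * K):
  A. N/(kg·K): ✗ does not match
  B. J/(kg·K): ✓ matches
  C. J/K: ✗ does not match
  D. J·kg/K: ✗ does not match
  E. m²/(s²·K): ✓ matches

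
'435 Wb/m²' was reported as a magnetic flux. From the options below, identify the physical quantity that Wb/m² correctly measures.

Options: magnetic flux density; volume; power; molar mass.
magnetic flux density

magnetic flux should have units dimensionally equivalent to kg * m^2 / (A * s^2) (e.g. Wb).
The given unit 'Wb/m²' reduces to kg / (A * s^2). Of the listed options, that is the dimensionality of magnetic flux density.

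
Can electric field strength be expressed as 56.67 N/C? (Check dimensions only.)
Yes

electric field strength has SI base units: kg * m / (A * s^3)
N/C reduces to the same SI base units, so it is a valid unit for electric field strength.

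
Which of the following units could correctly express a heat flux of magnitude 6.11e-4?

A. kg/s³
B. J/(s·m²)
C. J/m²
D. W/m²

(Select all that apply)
A, B, D

heat flux has SI base units: kg / s^3

Checking each option against kg / s^3:
  A. kg/s³: ✓ matches
  B. J/(s·m²): ✓ matches
  C. J/m²: ✗ does not match
  D. W/m²: ✓ matches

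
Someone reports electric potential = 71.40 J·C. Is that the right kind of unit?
No

electric potential has SI base units: kg * m^2 / (A * s^3)
J·C does NOT reduce to kg * m^2 / (A * s^3); a valid unit for electric potential would be e.g. V.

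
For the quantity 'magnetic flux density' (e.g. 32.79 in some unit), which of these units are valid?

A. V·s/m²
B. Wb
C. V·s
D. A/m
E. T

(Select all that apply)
A, E

magnetic flux density has SI base units: kg / (A * s^2)

Checking each option against kg / (A * s^2):
  A. V·s/m²: ✓ matches
  B. Wb: ✗ does not match
  C. V·s: ✗ does not match
  D. A/m: ✗ does not match
  E. T: ✓ matches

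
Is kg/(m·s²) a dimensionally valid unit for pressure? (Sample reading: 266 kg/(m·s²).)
Yes

pressure has SI base units: kg / (m * s^2)
kg/(m·s²) reduces to the same SI base units, so it is a valid unit for pressure.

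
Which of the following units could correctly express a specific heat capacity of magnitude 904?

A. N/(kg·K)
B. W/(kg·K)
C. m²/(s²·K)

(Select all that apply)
C

specific heat capacity has SI base units: m^2 / (s^2 * K)

Checking each option against m^2 / (s^2 * K):
  A. N/(kg·K): ✗ does not match
  B. W/(kg·K): ✗ does not match
  C. m²/(s²·K): ✓ matches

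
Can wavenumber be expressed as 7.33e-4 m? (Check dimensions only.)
No

wavenumber has SI base units: 1 / m
m does NOT reduce to 1 / m; a valid unit for wavenumber would be e.g. 1/m.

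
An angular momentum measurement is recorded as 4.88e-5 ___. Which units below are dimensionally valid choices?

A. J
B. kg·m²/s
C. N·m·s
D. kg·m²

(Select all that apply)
B, C

angular momentum has SI base units: kg * m^2 / s

Checking each option against kg * m^2 / s:
  A. J: ✗ does not match
  B. kg·m²/s: ✓ matches
  C. N·m·s: ✓ matches
  D. kg·m²: ✗ does not match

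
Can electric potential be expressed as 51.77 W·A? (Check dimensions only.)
No

electric potential has SI base units: kg * m^2 / (A * s^3)
W·A does NOT reduce to kg * m^2 / (A * s^3); a valid unit for electric potential would be e.g. V.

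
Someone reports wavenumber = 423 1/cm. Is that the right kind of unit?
Yes

wavenumber has SI base units: 1 / m
1/cm reduces to the same SI base units, so it is a valid unit for wavenumber.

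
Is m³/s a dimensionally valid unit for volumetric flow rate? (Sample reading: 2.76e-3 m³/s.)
Yes

volumetric flow rate has SI base units: m^3 / s
m³/s reduces to the same SI base units, so it is a valid unit for volumetric flow rate.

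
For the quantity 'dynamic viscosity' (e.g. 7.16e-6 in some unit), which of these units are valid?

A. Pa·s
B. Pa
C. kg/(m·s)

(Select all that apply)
A, C

dynamic viscosity has SI base units: kg / (m * s)

Checking each option against kg / (m * s):
  A. Pa·s: ✓ matches
  B. Pa: ✗ does not match
  C. kg/(m·s): ✓ matches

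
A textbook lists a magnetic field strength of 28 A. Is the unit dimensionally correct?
No

magnetic field strength has SI base units: A / m
A does NOT reduce to A / m; a valid unit for magnetic field strength would be e.g. A/m.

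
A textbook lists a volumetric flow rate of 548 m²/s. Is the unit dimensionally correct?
No

volumetric flow rate has SI base units: m^3 / s
m²/s does NOT reduce to m^3 / s; a valid unit for volumetric flow rate would be e.g. m³/s.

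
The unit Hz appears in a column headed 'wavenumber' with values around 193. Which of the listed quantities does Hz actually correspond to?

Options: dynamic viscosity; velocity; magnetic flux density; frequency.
frequency

wavenumber should have units dimensionally equivalent to 1 / m (e.g. 1/m).
The given unit 'Hz' reduces to 1 / s. Of the listed options, that is the dimensionality of frequency.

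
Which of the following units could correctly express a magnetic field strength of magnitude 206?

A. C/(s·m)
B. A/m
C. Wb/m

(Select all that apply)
A, B

magnetic field strength has SI base units: A / m

Checking each option against A / m:
  A. C/(s·m): ✓ matches
  B. A/m: ✓ matches
  C. Wb/m: ✗ does not match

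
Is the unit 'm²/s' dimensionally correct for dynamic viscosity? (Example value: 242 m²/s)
No

dynamic viscosity has SI base units: kg / (m * s)
m²/s does NOT reduce to kg / (m * s); a valid unit for dynamic viscosity would be e.g. Pa·s.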